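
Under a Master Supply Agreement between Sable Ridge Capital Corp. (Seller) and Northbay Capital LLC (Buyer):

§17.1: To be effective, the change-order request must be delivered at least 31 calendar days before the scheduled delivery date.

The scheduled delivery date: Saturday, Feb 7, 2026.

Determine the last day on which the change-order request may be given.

Jan 7, 2026

Feb 7, 2026 minus 31 days is Jan 7, 2026.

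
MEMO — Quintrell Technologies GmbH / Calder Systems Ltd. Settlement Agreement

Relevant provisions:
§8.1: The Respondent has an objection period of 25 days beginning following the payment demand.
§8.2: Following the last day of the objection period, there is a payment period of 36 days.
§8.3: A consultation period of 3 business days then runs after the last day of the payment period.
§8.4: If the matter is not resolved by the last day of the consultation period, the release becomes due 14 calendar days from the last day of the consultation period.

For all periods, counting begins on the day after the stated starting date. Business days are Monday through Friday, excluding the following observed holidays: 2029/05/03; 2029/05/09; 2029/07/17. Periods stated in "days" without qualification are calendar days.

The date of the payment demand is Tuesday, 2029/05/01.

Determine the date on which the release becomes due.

The last day of the objection period: 2029/05/01 + 25 days = 2029/05/26.
The last day of the payment period: 2029/05/26 + 36 days = 2029/07/01.
From Sunday, 2029/07/01, 3 business days (Jul 2, Jul 3, Jul 4, skipping weekends) brings us to Wednesday, 2029/07/04, which is the last day of the consultation period.
The date on which the release becomes due: 14 calendar days after 2029/07/04 is 2029/07/18.

2029/07/18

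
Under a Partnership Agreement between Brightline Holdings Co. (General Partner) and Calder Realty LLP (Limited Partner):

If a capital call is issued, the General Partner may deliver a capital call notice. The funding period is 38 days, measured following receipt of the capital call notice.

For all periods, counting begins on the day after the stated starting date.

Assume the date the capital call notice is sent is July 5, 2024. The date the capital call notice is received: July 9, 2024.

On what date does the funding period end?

August 16, 2024

Adding 38 calendar days to July 9, 2024 gives August 16, 2024, which is the last day of the funding period.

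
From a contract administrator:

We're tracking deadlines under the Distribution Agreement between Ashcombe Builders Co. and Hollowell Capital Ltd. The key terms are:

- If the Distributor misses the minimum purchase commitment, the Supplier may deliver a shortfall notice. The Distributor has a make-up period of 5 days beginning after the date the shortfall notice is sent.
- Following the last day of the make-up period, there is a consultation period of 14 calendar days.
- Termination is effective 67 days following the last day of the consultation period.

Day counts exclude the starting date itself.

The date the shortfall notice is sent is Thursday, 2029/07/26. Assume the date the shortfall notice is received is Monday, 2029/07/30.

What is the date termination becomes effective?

Adding 5 calendar days to 2029/07/26 gives 2029/07/31, which is the last day of the make-up period.
Adding 14 calendar days to 2029/07/31 gives 2029/08/14, which is the last day of the consultation period.
The date termination becomes effective: 67 calendar days after 2029/08/14 is 2029/10/20.

2029/10/20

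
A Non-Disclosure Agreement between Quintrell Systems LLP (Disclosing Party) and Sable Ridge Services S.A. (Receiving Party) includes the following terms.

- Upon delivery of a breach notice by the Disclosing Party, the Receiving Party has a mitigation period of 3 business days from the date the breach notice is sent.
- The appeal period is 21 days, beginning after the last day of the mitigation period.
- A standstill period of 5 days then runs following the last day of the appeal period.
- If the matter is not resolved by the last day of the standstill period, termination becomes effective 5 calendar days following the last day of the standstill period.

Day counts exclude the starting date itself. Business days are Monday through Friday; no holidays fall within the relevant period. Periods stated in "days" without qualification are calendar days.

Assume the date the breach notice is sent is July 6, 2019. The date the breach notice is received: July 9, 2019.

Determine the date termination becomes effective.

The last day of the mitigation period: counting 3 business days from Saturday, July 6, 2019 (Jul 8, Jul 9, Jul 10, skipping weekends) reaches Wednesday, July 10, 2019.
The last day of the appeal period: 21 calendar days after July 10, 2019 is July 31, 2019.
The last day of the standstill period: 5 calendar days after July 31, 2019 is August 5, 2019.
The date termination becomes effective: 5 calendar days after August 5, 2019 is August 10, 2019.

August 10, 2019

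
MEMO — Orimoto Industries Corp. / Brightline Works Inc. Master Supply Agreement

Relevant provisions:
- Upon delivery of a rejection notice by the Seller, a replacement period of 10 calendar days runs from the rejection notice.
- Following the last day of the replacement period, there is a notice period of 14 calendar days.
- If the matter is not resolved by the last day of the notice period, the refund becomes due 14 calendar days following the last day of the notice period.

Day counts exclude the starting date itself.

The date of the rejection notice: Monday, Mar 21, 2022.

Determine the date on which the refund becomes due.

The last day of the replacement period: 10 calendar days after Mar 21, 2022 is Mar 31, 2022.
The last day of the notice period: 14 calendar days after Mar 31, 2022 is Apr 14, 2022.
The date on which the refund becomes due: Apr 14, 2022 + 14 days = Apr 28, 2022.

Apr 28, 2022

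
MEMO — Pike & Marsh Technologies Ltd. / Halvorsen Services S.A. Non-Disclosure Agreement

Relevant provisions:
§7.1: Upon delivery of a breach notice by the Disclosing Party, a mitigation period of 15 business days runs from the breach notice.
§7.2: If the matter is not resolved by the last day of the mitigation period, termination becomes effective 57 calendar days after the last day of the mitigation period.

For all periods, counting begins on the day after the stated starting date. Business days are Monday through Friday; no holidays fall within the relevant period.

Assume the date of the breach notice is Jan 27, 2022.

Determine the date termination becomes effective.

Apr 15, 2022

The last day of the mitigation period: counting 15 business days from Thursday, Jan 27, 2022 (Jan 28, Jan 31, Feb 1, Feb 2, …, Feb 15, Feb 16, Feb 17, skipping weekends) reaches Thursday, Feb 17, 2022.
Adding 57 calendar days to Feb 17, 2022 gives Apr 15, 2022, which is the date termination becomes effective.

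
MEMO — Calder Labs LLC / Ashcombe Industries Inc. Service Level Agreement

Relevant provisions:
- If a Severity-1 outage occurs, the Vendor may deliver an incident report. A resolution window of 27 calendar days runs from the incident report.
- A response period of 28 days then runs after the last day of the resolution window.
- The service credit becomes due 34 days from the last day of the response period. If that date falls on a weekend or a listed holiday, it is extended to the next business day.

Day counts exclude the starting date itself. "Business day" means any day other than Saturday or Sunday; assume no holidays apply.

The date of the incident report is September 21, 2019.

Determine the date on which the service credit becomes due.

The last day of the resolution window: September 21, 2019 + 27 days = October 18, 2019.
The last day of the response period: 28 calendar days after October 18, 2019 is November 15, 2019.
Adding 34 calendar days to November 15, 2019 gives December 19, 2019, which is the date on which the service credit becomes due. December 19, 2019 is a Thursday, so no roll-forward applies.

December 19, 2019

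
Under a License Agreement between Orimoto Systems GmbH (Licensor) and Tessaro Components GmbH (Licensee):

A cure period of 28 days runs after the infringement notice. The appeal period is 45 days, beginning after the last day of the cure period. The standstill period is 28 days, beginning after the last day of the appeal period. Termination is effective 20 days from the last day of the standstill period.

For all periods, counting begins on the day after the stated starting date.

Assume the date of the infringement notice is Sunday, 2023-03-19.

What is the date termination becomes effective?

The last day of the cure period: 28 calendar days after 2023-03-19 is 2023-04-16.
The last day of the appeal period: 45 calendar days after 2023-04-16 is 2023-05-31.
The last day of the standstill period: 28 calendar days after 2023-05-31 is 2023-06-28.
The date termination becomes effective: 20 calendar days after 2023-06-28 is 2023-07-18.

2023-07-18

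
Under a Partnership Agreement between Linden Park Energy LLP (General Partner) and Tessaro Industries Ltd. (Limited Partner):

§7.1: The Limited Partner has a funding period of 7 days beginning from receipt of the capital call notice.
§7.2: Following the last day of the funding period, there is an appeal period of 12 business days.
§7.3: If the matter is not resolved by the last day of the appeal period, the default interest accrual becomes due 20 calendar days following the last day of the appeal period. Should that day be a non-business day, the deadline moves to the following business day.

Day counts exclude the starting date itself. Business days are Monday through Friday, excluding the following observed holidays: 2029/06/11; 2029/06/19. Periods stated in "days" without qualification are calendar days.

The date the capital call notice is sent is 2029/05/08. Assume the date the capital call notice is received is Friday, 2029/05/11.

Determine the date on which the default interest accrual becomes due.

2029/06/25

The last day of the funding period: 7 calendar days after 2029/05/11 is 2029/05/18.
The last day of the appeal period: 12 business days after Friday, 2029/05/18, skipping weekends — May 21, May 22, May 23, May 24, …, Jun 1, Jun 4, Jun 5 — lands on Tuesday, 2029/06/05.
The date on which the default interest accrual becomes due: 2029/06/05 + 20 days = 2029/06/25. 2029/06/25 is a Monday and is not a listed holiday, so no roll-forward applies.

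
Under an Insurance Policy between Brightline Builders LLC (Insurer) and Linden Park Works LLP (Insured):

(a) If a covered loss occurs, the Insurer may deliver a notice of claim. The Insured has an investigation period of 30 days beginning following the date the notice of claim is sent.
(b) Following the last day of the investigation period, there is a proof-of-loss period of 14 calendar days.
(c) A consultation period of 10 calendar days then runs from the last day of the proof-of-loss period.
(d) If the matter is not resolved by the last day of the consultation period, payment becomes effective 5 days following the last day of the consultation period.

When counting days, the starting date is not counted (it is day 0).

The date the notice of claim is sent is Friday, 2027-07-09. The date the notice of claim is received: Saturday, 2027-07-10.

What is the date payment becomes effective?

The last day of the investigation period: 2027-07-09 + 30 days = 2027-08-08.
The last day of the proof-of-loss period: 2027-08-08 + 14 days = 2027-08-22.
Adding 10 calendar days to 2027-08-22 gives 2027-09-01, which is the last day of the consultation period.
The date payment becomes effective: 2027-09-01 + 5 days = 2027-09-06.

2027-09-06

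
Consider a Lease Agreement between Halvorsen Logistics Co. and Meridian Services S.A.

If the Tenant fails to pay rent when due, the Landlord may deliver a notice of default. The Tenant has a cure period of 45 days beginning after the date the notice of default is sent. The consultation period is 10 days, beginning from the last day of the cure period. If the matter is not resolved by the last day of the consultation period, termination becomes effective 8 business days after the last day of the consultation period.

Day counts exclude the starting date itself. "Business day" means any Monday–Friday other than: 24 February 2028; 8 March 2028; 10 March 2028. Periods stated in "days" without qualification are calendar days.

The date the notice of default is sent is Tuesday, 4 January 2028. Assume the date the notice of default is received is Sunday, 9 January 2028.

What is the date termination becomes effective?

13 March 2028

The last day of the cure period: 45 calendar days after 4 January 2028 is 18 February 2028.
The last day of the consultation period: 18 February 2028 + 10 days = 28 February 2028.
From Monday, 28 February 2028, 8 business days (Feb 29, Mar 1, Mar 2, Mar 3, Mar 6, Mar 7, Mar 9, Mar 13, skipping weekends and the listed holidays on Mar 8, Mar 10) brings us to Monday, 13 March 2028, which is the date termination becomes effective.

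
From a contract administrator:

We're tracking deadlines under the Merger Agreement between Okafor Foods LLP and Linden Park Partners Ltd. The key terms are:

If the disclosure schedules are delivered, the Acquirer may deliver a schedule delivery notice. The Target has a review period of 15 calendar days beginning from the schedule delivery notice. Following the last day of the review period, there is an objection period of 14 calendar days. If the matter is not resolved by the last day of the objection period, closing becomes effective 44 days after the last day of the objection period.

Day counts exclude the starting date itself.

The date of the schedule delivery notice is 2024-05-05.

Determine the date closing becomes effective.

2024-07-17

The last day of the review period: 2024-05-05 + 15 days = 2024-05-20.
The last day of the objection period: 2024-05-20 + 14 days = 2024-06-03.
The date closing becomes effective: 44 calendar days after 2024-06-03 is 2024-07-17.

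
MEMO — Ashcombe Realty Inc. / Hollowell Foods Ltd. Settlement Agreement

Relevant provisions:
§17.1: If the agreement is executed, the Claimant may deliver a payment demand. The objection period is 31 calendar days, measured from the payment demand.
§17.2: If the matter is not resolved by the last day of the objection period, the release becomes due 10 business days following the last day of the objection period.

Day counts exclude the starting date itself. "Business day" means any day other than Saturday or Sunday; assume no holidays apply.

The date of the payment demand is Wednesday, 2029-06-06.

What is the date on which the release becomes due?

Adding 31 calendar days to 2029-06-06 gives 2029-07-07, which is the last day of the objection period.
The date on which the release becomes due: 10 business days after Saturday, 2029-07-07, skipping weekends — Jul 9, Jul 10, Jul 11, Jul 12, Jul 13, Jul 16, Jul 17, Jul 18, Jul 19, Jul 20 — lands on Friday, 2029-07-20.

2029-07-20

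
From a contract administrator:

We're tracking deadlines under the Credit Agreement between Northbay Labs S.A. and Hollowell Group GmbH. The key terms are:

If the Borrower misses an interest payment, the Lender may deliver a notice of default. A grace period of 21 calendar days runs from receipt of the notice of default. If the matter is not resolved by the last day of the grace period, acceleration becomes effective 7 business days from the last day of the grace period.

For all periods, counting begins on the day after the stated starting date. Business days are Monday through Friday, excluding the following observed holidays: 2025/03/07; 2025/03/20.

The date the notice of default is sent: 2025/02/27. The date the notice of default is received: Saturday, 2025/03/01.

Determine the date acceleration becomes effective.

Adding 21 calendar days to 2025/03/01 gives 2025/03/22, which is the last day of the grace period.
The date acceleration becomes effective: counting 7 business days from Saturday, 2025/03/22 (Mar 24, Mar 25, Mar 26, Mar 27, Mar 28, Mar 31, Apr 1, skipping weekends) reaches Tuesday, 2025/04/01.

2025/04/01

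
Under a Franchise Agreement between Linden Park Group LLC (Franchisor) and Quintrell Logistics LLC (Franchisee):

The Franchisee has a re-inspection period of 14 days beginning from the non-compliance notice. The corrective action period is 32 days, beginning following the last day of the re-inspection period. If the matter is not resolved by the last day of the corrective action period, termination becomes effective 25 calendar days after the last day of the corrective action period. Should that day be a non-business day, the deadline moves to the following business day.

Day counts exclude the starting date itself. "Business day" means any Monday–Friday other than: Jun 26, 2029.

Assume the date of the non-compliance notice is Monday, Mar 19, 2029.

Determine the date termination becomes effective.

May 29, 2029

Adding 14 calendar days to Mar 19, 2029 gives Apr 2, 2029, which is the last day of the re-inspection period.
The last day of the corrective action period: 32 calendar days after Apr 2, 2029 is May 4, 2029.
The date termination becomes effective: 25 calendar days after May 4, 2029 is May 29, 2029. May 29, 2029 is a Tuesday and is not a listed holiday, so no roll-forward applies.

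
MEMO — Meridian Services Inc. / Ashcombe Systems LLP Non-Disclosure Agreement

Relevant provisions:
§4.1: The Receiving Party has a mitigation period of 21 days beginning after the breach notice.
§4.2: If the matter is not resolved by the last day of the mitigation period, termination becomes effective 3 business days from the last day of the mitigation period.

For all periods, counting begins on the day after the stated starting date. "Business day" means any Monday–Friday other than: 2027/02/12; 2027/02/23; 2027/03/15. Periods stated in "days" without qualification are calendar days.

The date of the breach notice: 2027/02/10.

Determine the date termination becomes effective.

The last day of the mitigation period: 21 calendar days after 2027/02/10 is 2027/03/03.
From Wednesday, 2027/03/03, 3 business days (Mar 4, Mar 5, Mar 8, skipping weekends) brings us to Monday, 2027/03/08, which is the date termination becomes effective.

2027/03/08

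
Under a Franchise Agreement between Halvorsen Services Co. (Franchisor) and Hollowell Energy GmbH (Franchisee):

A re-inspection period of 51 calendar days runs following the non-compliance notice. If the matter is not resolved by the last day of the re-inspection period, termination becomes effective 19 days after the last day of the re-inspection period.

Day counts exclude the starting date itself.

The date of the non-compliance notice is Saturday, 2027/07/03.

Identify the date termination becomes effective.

The last day of the re-inspection period: 51 calendar days after 2027/07/03 is 2027/08/23.
Adding 19 calendar days to 2027/08/23 gives 2027/09/11, which is the date termination becomes effective.

2027/09/11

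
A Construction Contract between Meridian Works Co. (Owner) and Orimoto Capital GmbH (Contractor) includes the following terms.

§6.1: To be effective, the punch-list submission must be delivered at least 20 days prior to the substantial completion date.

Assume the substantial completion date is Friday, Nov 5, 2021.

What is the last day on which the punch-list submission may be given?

Oct 16, 2021

Nov 5, 2021 minus 20 days is Oct 16, 2021.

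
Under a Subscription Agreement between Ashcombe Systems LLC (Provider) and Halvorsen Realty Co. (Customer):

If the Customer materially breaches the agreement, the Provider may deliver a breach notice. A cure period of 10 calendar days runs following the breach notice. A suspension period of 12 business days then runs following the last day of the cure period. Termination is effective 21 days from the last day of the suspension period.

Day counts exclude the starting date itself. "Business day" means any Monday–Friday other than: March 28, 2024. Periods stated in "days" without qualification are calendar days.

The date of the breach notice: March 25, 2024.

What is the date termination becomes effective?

The last day of the cure period: 10 calendar days after March 25, 2024 is April 4, 2024.
The last day of the suspension period: counting 12 business days from Thursday, April 4, 2024 (Apr 5, Apr 8, Apr 9, Apr 10, …, Apr 18, Apr 19, Apr 22, skipping weekends) reaches Monday, April 22, 2024.
The date termination becomes effective: 21 calendar days after April 22, 2024 is May 13, 2024.

May 13, 2024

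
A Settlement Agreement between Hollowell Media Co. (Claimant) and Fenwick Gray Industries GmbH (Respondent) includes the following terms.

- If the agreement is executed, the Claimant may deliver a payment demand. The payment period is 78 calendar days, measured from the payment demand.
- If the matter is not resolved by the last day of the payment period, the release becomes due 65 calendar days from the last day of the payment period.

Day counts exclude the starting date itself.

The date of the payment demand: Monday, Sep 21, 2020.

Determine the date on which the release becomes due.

Feb 11, 2021

The last day of the payment period: Sep 21, 2020 + 78 days = Dec 8, 2020.
The date on which the release becomes due: 65 calendar days after Dec 8, 2020 is Feb 11, 2021.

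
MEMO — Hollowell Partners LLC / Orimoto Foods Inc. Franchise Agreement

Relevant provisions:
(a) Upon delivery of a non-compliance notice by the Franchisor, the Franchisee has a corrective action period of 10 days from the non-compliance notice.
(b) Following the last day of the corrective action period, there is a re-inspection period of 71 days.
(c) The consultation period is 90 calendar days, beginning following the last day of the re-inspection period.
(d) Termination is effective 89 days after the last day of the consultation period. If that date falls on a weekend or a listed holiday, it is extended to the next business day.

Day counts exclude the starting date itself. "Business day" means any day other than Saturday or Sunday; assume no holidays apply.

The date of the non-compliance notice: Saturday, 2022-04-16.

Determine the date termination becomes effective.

2023-01-02

The last day of the corrective action period: 2022-04-16 + 10 days = 2022-04-26.
Adding 71 calendar days to 2022-04-26 gives 2022-07-06, which is the last day of the re-inspection period.
Adding 90 calendar days to 2022-07-06 gives 2022-10-04, which is the last day of the consultation period.
The date termination becomes effective: 89 calendar days after 2022-10-04 is 2023-01-01. That falls on a Sunday, so it rolls to the next business day, Monday, 2023-01-02.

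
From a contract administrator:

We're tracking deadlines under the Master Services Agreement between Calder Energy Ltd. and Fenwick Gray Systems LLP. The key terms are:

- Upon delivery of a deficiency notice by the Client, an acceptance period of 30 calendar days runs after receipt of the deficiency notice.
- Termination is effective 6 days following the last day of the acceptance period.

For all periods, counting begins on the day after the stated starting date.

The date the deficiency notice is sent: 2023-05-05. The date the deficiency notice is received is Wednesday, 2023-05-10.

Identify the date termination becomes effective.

The last day of the acceptance period: 30 calendar days after 2023-05-10 is 2023-06-09.
Adding 6 calendar days to 2023-06-09 gives 2023-06-15, which is the date termination becomes effective.

2023-06-15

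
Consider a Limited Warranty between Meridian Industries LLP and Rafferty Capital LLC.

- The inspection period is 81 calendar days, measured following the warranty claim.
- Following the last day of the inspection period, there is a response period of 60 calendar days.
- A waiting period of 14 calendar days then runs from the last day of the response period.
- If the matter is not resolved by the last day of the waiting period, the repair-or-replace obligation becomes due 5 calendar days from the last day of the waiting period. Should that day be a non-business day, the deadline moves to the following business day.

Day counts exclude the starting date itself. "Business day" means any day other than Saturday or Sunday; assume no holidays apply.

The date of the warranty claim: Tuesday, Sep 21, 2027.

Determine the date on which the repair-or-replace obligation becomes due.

The last day of the inspection period: Sep 21, 2027 + 81 days = Dec 11, 2027.
The last day of the response period: Dec 11, 2027 + 60 days = Feb 9, 2028.
The last day of the waiting period: Feb 9, 2028 + 14 days = Feb 23, 2028.
Adding 5 calendar days to Feb 23, 2028 gives Feb 28, 2028, which is the date on which the repair-or-replace obligation becomes due. Feb 28, 2028 is a Monday, so no roll-forward applies.

Feb 28, 2028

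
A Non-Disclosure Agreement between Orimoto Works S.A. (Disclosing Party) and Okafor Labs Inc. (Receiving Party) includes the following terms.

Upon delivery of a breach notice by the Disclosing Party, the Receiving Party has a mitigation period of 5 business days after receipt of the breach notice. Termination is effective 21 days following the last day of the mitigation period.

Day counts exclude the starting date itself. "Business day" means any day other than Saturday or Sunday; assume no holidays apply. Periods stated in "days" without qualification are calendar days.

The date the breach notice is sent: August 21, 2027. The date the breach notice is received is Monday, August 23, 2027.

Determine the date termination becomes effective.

From Monday, August 23, 2027, 5 business days (Aug 24, Aug 25, Aug 26, Aug 27, Aug 30, skipping weekends) brings us to Monday, August 30, 2027, which is the last day of the mitigation period.
The date termination becomes effective: 21 calendar days after August 30, 2027 is September 20, 2027.

September 20, 2027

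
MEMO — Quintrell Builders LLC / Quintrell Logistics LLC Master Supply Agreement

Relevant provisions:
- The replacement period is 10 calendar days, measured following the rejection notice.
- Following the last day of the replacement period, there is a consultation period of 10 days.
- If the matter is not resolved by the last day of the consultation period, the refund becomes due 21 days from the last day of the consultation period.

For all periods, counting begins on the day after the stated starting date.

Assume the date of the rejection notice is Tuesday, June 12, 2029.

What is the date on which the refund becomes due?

July 23, 2029

Adding 10 calendar days to June 12, 2029 gives June 22, 2029, which is the last day of the replacement period.
The last day of the consultation period: June 22, 2029 + 10 days = July 2, 2029.
The date on which the refund becomes due: July 2, 2029 + 21 days = July 23, 2029.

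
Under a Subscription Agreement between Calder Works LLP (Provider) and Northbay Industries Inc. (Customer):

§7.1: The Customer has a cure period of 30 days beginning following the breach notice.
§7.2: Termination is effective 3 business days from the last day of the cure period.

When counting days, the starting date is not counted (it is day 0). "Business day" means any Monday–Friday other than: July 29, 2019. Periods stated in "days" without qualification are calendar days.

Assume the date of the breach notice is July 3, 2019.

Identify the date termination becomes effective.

August 7, 2019

Adding 30 calendar days to July 3, 2019 gives August 2, 2019, which is the last day of the cure period.
The date termination becomes effective: counting 3 business days from Friday, August 2, 2019 (Aug 5, Aug 6, Aug 7, skipping weekends) reaches Wednesday, August 7, 2019.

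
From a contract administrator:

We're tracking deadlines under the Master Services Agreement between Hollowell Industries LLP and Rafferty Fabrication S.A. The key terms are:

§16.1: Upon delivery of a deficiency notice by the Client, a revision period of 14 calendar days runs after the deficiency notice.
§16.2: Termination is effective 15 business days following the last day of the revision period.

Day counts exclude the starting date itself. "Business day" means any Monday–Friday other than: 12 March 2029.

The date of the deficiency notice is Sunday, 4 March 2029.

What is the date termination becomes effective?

The last day of the revision period: 4 March 2029 + 14 days = 18 March 2029.
From Sunday, 18 March 2029, 15 business days (Mar 19, Mar 20, Mar 21, Mar 22, …, Apr 4, Apr 5, Apr 6, skipping weekends) brings us to Friday, 6 April 2029, which is the date termination becomes effective.

6 April 2029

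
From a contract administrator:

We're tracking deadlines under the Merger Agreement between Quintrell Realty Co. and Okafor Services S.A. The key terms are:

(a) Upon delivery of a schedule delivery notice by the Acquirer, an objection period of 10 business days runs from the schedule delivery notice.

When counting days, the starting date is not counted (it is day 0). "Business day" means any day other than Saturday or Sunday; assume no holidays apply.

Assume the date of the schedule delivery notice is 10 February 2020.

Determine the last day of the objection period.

24 February 2020

The last day of the objection period: 10 business days after Monday, 10 February 2020, skipping weekends — Feb 11, Feb 12, Feb 13, Feb 14, Feb 17, Feb 18, Feb 19, Feb 20, Feb 21, Feb 24 — lands on Monday, 24 February 2020.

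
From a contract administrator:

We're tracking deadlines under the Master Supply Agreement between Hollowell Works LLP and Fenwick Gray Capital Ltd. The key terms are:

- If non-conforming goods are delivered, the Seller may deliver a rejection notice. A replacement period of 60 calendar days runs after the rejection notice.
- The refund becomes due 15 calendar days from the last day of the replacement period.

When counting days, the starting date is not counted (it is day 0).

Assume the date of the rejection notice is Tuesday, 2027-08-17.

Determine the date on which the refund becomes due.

2027-10-31

The last day of the replacement period: 2027-08-17 + 60 days = 2027-10-16.
The date on which the refund becomes due: 2027-10-16 + 15 days = 2027-10-31.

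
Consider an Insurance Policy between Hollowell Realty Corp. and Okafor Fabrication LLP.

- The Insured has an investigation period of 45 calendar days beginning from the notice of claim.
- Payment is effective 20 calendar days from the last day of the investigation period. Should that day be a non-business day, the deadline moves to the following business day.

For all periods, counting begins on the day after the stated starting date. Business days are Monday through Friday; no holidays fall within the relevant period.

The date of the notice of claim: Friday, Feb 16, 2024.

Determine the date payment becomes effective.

Adding 45 calendar days to Feb 16, 2024 gives Apr 1, 2024, which is the last day of the investigation period.
The date payment becomes effective: Apr 1, 2024 + 20 days = Apr 21, 2024. That falls on a Sunday, so it rolls to the next business day, Monday, Apr 22, 2024.

Apr 22, 2024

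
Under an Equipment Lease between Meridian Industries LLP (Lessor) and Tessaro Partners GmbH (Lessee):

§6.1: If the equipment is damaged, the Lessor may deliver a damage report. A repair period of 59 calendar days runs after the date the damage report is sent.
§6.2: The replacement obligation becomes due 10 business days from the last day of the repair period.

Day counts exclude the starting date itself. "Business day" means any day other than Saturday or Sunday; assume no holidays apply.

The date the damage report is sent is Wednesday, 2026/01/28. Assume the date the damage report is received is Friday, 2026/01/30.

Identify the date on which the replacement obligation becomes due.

2026/04/10

The last day of the repair period: 59 calendar days after 2026/01/28 is 2026/03/28.
The date on which the replacement obligation becomes due: 10 business days after Saturday, 2026/03/28, skipping weekends — Mar 30, Mar 31, Apr 1, Apr 2, Apr 3, Apr 6, Apr 7, Apr 8, Apr 9, Apr 10 — lands on Friday, 2026/04/10.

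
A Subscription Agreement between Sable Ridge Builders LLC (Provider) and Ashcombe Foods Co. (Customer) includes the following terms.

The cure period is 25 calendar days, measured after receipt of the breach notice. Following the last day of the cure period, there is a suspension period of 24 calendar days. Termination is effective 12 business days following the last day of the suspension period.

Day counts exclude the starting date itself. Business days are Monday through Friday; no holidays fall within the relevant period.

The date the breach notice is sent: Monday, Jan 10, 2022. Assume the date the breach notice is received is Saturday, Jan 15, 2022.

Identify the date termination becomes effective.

The last day of the cure period: Jan 15, 2022 + 25 days = Feb 9, 2022.
The last day of the suspension period: Feb 9, 2022 + 24 days = Mar 5, 2022.
The date termination becomes effective: 12 business days after Saturday, Mar 5, 2022, skipping weekends — Mar 7, Mar 8, Mar 9, Mar 10, …, Mar 18, Mar 21, Mar 22 — lands on Tuesday, Mar 22, 2022.

Mar 22, 2022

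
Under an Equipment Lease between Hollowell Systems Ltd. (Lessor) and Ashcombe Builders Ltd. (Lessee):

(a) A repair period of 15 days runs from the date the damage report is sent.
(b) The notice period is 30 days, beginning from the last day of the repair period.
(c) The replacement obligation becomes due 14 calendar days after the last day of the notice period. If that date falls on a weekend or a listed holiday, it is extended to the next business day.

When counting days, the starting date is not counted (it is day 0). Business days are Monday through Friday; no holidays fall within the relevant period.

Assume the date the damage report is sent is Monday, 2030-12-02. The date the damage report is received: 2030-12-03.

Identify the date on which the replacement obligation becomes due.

Adding 15 calendar days to 2030-12-02 gives 2030-12-17, which is the last day of the repair period.
The last day of the notice period: 30 calendar days after 2030-12-17 is 2031-01-16.
Adding 14 calendar days to 2031-01-16 gives 2031-01-30, which is the date on which the replacement obligation becomes due. 2031-01-30 is a Thursday, so no roll-forward applies.

2031-01-30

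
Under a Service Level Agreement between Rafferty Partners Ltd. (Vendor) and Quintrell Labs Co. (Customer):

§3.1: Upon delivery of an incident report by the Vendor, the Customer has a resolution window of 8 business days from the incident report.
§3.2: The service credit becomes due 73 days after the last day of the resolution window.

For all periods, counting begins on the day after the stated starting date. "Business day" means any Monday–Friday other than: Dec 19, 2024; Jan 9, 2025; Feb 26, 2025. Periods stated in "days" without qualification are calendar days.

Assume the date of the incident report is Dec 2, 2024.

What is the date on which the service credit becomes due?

Feb 23, 2025

The last day of the resolution window: 8 business days after Monday, Dec 2, 2024, skipping weekends — Dec 3, Dec 4, Dec 5, Dec 6, Dec 9, Dec 10, Dec 11, Dec 12 — lands on Thursday, Dec 12, 2024.
The date on which the service credit becomes due: Dec 12, 2024 + 73 days = Feb 23, 2025.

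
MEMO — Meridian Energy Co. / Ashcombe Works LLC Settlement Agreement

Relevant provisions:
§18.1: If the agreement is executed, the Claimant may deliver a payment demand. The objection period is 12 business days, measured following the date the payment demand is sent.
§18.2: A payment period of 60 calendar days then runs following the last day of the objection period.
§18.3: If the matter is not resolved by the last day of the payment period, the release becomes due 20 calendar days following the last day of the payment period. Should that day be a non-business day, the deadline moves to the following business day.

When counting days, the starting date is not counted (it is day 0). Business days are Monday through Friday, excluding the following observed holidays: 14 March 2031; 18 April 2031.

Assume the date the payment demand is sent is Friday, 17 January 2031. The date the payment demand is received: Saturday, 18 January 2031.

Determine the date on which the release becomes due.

The last day of the objection period: 12 business days after Friday, 17 January 2031, skipping weekends — Jan 20, Jan 21, Jan 22, Jan 23, …, Jan 31, Feb 3, Feb 4 — lands on Tuesday, 4 February 2031.
The last day of the payment period: 60 calendar days after 4 February 2031 is 5 April 2031.
The date on which the release becomes due: 5 April 2031 + 20 days = 25 April 2031. 25 April 2031 is a Friday and is not a listed holiday, so no roll-forward applies.

25 April 2031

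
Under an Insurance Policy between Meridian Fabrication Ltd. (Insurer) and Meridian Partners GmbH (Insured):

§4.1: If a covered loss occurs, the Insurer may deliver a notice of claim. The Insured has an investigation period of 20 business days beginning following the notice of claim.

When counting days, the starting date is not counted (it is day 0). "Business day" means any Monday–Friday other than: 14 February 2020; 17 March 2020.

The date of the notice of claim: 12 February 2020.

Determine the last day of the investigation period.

From Wednesday, 12 February 2020, 20 business days (Feb 13, Feb 17, Feb 18, Feb 19, …, Mar 10, Mar 11, Mar 12, skipping weekends and the listed holiday on Feb 14) brings us to Thursday, 12 March 2020, which is the last day of the investigation period.

12 March 2020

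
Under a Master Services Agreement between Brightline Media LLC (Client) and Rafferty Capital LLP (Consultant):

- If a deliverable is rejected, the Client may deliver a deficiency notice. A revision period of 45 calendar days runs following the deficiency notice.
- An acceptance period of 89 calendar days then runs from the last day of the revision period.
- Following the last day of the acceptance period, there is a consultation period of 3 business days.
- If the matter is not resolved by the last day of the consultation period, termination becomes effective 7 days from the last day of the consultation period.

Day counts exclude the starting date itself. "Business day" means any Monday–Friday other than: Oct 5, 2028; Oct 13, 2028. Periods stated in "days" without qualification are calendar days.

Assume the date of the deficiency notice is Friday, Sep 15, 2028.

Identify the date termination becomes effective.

Adding 45 calendar days to Sep 15, 2028 gives Oct 30, 2028, which is the last day of the revision period.
Adding 89 calendar days to Oct 30, 2028 gives Jan 27, 2029, which is the last day of the acceptance period.
The last day of the consultation period: 3 business days after Saturday, Jan 27, 2029, skipping weekends — Jan 29, Jan 30, Jan 31 — lands on Wednesday, Jan 31, 2029.
The date termination becomes effective: Jan 31, 2029 + 7 days = Feb 7, 2029.

Feb 7, 2029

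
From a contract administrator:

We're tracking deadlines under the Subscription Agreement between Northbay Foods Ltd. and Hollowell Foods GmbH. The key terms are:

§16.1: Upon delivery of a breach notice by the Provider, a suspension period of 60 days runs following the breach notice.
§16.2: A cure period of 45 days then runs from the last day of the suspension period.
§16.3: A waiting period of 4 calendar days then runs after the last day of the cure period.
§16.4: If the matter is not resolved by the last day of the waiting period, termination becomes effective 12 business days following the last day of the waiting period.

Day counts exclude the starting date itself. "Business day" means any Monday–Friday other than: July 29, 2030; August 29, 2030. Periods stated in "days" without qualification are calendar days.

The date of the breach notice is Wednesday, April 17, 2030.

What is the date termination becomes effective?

August 20, 2030

Adding 60 calendar days to April 17, 2030 gives June 16, 2030, which is the last day of the suspension period.
Adding 45 calendar days to June 16, 2030 gives July 31, 2030, which is the last day of the cure period.
The last day of the waiting period: 4 calendar days after July 31, 2030 is August 4, 2030.
From Sunday, August 4, 2030, 12 business days (Aug 5, Aug 6, Aug 7, Aug 8, …, Aug 16, Aug 19, Aug 20, skipping weekends) brings us to Tuesday, August 20, 2030, which is the date termination becomes effective.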